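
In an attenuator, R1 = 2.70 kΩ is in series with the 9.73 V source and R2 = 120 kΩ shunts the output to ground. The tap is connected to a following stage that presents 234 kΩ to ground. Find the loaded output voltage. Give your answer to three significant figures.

The load sits in parallel with R2: R2‖R_L = (120 × 234) / (120 + 234) = 79.32 kΩ.
V_out = 9.73 × 79.32 / (2.70 + 79.32) = 9.73 × 79.32/82.02 = 9.41 V.

V_out ≈ 9.41 V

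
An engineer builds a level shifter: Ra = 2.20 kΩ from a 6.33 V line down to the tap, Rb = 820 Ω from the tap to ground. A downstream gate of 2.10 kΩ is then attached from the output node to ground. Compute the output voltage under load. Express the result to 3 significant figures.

The load sits in parallel with Rb: Rb‖R_L = (820 × 2100) / (820 + 2100) = 589.7 Ω.
V_out = 6.33 × 589.7 / (2200 + 589.7) = 6.33 × 589.7/2790 = 1.34 V.
(Unloaded it would have been 1.72 V.)

V_out ≈ 1.34 V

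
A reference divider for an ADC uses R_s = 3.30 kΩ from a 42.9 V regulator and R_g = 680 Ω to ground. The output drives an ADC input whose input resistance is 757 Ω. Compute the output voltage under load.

The load sits in parallel with R_g: R_g‖R_L = (680 × 757) / (680 + 757) = 358.2 Ω.
V_out = 42.9 × 358.2 / (3300 + 358.2) = 42.9 × 358.2/3658 = 4.20 V.
(Unloaded it would have been 7.33 V.)

V_out ≈ 4.20 V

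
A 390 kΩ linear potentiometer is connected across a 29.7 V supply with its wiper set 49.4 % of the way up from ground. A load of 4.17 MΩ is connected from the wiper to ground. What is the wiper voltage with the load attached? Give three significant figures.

The wiper splits the pot into (1−α)R = 197.3 kΩ above and αR = 192.7 kΩ below.
Lower section ‖ load = 184.2 kΩ.
V_wiper = 29.7 × 184.2/(197.3 + 184.2) = 14.3 V.

V ≈ 14.3 V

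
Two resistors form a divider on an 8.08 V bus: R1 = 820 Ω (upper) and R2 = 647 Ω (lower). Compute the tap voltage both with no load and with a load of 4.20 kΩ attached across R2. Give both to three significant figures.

Unloaded: 3.56 V; loaded: 3.28 V

Open-circuit: V = 8.08 × 647/(820 + 647) = 3.56 V.
With the load, R2 becomes R2‖R_L = 560.6 Ω, so V = 8.08 × 560.6/1381 = 3.28 V.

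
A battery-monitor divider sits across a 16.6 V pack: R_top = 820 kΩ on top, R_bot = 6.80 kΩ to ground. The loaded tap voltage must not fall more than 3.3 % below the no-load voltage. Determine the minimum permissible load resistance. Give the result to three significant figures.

R_L(min) ≈ 198 kΩ

Output resistance R_th = R_top‖R_bot = (820 × 6.80)/826.8 = 6.744 kΩ.
The fractional drop is R_th/(R_th + R_L); requiring this ≤ 0.0330 gives R_L ≥ R_th(1/0.0330 − 1) = 6.744 × 29.30 = 198 kΩ.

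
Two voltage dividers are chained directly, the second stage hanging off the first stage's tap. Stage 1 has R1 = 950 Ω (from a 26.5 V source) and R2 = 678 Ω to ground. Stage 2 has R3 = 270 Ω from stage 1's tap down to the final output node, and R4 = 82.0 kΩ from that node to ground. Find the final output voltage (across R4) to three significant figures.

V_out ≈ 10.9 V

Stage 2 presents R3+R4 = 82270 Ω as a load on stage 1's tap.
Stage 1's lower leg becomes R2‖(R3+R4) = 672.5 Ω, so V_mid = 26.5 × 672.5/1622 = 10.98 V.
Stage 2 is itself unloaded: V_out = V_mid × R4/(R3+R4) = 10.98 × 82000/82270 = 10.9 V.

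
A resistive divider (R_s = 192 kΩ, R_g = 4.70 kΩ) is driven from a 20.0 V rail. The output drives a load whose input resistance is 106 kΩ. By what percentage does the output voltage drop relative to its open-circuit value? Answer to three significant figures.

4.15 %

The divider's output (Thévenin) resistance is R_s‖R_g = 4.588 kΩ.
Fractional drop under load = R_th/(R_th + R_L) = 4.588 / (4.588 + 106) = 0.04148.
So the output falls by 4.15 %.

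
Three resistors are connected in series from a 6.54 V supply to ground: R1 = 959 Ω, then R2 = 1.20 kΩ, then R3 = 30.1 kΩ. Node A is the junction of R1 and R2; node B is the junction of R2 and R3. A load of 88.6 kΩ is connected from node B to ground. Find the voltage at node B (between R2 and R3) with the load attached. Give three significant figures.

V ≈ 5.97 V

At node B, R3 is in parallel with the load: R3‖R_L = 22470 Ω.
Below node A the resistance is R2 + (R3‖R_L) = 23670 Ω, so V_A = 6.54 × 23670/24630 = 6.285 V.
Then V_B = V_A × (R3‖R_L)/(R2 + R3‖R_L) = 6.285 × 22470/23670 = 5.97 V.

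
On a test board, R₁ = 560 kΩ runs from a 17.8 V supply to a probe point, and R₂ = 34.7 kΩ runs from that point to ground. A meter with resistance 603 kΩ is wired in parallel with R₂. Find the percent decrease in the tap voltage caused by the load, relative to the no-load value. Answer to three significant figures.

The divider's output (Thévenin) resistance is R₁‖R₂ = 32.68 kΩ.
Fractional drop under load = R_th/(R_th + R_L) = 32.68 / (32.68 + 603) = 0.05140.
So the output falls by 5.14 %.

5.14 %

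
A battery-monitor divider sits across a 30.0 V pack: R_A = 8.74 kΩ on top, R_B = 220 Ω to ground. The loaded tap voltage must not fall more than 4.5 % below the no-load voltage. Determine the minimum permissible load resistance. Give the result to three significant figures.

R_L(min) ≈ 4.55 kΩ

Output resistance R_th = R_A‖R_B = (8740 × 220)/8960 = 214.6 Ω.
The fractional drop is R_th/(R_th + R_L); requiring this ≤ 0.0450 gives R_L ≥ R_th(1/0.0450 − 1) = 214.6 × 21.22 = 4.55 kΩ.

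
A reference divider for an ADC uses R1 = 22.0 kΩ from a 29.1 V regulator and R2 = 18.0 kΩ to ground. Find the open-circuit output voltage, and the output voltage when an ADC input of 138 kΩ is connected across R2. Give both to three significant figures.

Unloaded: 13.1 V; loaded: 12.2 V

Open-circuit: V = 29.1 × 18.0/(22.0 + 18.0) = 13.1 V.
With the load, R2 becomes R2‖R_L = 15.92 kΩ, so V = 29.1 × 15.92/37.92 = 12.2 V.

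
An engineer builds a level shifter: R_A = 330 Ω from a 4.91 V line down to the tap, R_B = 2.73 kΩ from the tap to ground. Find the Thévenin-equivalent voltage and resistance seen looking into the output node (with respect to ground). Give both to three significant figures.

V_th is the open-circuit tap voltage: 4.91 × 2730/(330 + 2730) = 4.38 V.
With the supply zeroed, R_A and R_B appear in parallel from the tap: R_th = R_A‖R_B = (330 × 2730)/3060 = 294 Ω.

V_th = 4.38 V, R_th = 294 Ω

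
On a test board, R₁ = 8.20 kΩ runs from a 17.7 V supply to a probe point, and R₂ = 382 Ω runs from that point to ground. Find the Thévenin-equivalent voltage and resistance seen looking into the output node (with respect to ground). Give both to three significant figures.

V_th = 0.788 V, R_th = 365 Ω

V_th is the open-circuit tap voltage: 17.7 × 382/(8200 + 382) = 0.788 V.
With the supply zeroed, R₁ and R₂ appear in parallel from the tap: R_th = R₁‖R₂ = (8200 × 382)/8582 = 365 Ω.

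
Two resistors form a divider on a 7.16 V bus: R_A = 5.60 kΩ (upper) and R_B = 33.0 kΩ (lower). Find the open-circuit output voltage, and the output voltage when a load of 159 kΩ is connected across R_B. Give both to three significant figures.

Unloaded: 6.12 V; loaded: 5.94 V

Open-circuit: V = 7.16 × 33.0/(5.60 + 33.0) = 6.12 V.
With the load, R_B becomes R_B‖R_L = 27.33 kΩ, so V = 7.16 × 27.33/32.93 = 5.94 V.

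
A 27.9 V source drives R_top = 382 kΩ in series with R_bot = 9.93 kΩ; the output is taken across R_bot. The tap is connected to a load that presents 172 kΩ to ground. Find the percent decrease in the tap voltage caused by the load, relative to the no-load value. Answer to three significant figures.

5.33 %

The divider's output (Thévenin) resistance is R_top‖R_bot = 9.678 kΩ.
Fractional drop under load = R_th/(R_th + R_L) = 9.678 / (9.678 + 172) = 0.05327.
So the output falls by 5.33 %.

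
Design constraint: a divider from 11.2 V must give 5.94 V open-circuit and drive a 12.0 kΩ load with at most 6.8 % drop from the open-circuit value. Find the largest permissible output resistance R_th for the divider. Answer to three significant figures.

Loading drop = R_th/(R_th + R_L) ≤ 0.0680, so R_th ≤ R_L · ε/(1−ε) = 12.0 kΩ × 0.0680/0.9320 = 876 Ω.

R_th ≤ 876 Ω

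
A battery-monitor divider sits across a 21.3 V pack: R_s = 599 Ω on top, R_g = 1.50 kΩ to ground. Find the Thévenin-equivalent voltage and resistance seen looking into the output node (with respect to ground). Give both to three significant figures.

V_th = 15.2 V, R_th = 428 Ω

V_th is the open-circuit tap voltage: 21.3 × 1500/(599 + 1500) = 15.2 V.
With the supply zeroed, R_s and R_g appear in parallel from the tap: R_th = R_s‖R_g = (599 × 1500)/2099 = 428 Ω.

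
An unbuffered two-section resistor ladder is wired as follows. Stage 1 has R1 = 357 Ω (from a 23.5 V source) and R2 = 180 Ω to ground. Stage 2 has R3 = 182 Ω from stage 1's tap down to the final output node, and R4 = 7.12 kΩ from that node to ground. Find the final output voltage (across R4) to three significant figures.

Stage 2 presents R3+R4 = 7302 Ω as a load on stage 1's tap.
Stage 1's lower leg becomes R2‖(R3+R4) = 175.7 Ω, so V_mid = 23.5 × 175.7/532.7 = 7.750 V.
Stage 2 is itself unloaded: V_out = V_mid × R4/(R3+R4) = 7.750 × 7120/7302 = 7.56 V.

V_out ≈ 7.56 V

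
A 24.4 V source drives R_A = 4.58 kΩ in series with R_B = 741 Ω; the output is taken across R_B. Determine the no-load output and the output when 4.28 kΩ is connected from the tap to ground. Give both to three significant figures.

Unloaded: 3.40 V; loaded: 2.96 V

Open-circuit: V = 24.4 × 741/(4580 + 741) = 3.40 V.
With the load, R_B becomes R_B‖R_L = 631.6 Ω, so V = 24.4 × 631.6/5212 = 2.96 V.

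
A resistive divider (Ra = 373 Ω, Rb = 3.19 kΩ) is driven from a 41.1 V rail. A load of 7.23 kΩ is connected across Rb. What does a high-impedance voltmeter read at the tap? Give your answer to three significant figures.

The load sits in parallel with Rb: Rb‖R_L = (3190 × 7230) / (3190 + 7230) = 2213 Ω.
V_out = 41.1 × 2213 / (373 + 2213) = 41.1 × 2213/2586 = 35.2 V.

V_out ≈ 35.2 V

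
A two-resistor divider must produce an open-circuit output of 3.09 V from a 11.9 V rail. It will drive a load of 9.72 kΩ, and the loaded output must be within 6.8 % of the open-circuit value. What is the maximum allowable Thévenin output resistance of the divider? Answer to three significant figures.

R_th ≤ 709 Ω

Loading drop = R_th/(R_th + R_L) ≤ 0.0680, so R_th ≤ R_L · ε/(1−ε) = 9.72 kΩ × 0.0680/0.9320 = 709 Ω.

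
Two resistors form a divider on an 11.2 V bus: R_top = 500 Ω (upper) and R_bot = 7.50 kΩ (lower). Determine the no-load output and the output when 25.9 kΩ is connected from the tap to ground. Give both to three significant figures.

Unloaded: 10.5 V; loaded: 10.3 V

Open-circuit: V = 11.2 × 7500/(500 + 7500) = 10.5 V.
With the load, R_bot becomes R_bot‖R_L = 5816 Ω, so V = 11.2 × 5816/6316 = 10.3 V.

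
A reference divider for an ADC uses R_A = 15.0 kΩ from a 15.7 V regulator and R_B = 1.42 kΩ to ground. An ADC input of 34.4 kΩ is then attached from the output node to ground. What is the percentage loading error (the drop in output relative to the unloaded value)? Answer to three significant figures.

3.63 %

The divider's output (Thévenin) resistance is R_A‖R_B = 1.297 kΩ.
Fractional drop under load = R_th/(R_th + R_L) = 1.297 / (1.297 + 34.4) = 0.03634.
So the output falls by 3.63 %.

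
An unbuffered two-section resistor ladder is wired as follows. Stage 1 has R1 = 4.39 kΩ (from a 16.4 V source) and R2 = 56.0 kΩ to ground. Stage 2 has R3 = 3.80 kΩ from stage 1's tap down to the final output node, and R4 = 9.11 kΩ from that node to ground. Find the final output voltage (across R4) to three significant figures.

V_out ≈ 8.16 V

Stage 2 presents R3+R4 = 12.91 kΩ as a load on stage 1's tap.
Stage 1's lower leg becomes R2‖(R3+R4) = 10.49 kΩ, so V_mid = 16.4 × 10.49/14.88 = 11.56 V.
Stage 2 is itself unloaded: V_out = V_mid × R4/(R3+R4) = 11.56 × 9.11/12.91 = 8.16 V.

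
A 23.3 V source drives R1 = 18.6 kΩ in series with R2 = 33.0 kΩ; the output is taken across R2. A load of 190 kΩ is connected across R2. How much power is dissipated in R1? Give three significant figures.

P ≈ 4.63 mW

Total resistance from the source is R1 + (R2‖R_L) = 46.72 kΩ, so I = 23.3/46.72 kΩ = 0.4988 mA.
P = I²·R1 = (0.4988 mA)² × 18.6 kΩ = 4.63 mW.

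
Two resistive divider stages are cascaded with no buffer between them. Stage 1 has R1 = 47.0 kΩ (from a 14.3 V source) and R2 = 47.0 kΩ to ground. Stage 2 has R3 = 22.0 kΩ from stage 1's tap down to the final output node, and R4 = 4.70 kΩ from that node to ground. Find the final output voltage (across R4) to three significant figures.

Stage 2 presents R3+R4 = 26.70 kΩ as a load on stage 1's tap.
Stage 1's lower leg becomes R2‖(R3+R4) = 17.03 kΩ, so V_mid = 14.3 × 17.03/64.03 = 3.803 V.
Stage 2 is itself unloaded: V_out = V_mid × R4/(R3+R4) = 3.803 × 4.70/26.70 = 0.669 V.

V_out ≈ 0.669 V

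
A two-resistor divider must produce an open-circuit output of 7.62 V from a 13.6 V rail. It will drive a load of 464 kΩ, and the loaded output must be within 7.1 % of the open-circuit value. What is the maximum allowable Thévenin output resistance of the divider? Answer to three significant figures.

R_th ≤ 35.5 kΩ

Loading drop = R_th/(R_th + R_L) ≤ 0.0710, so R_th ≤ R_L · ε/(1−ε) = 464 kΩ × 0.0710/0.9290 = 35.5 kΩ.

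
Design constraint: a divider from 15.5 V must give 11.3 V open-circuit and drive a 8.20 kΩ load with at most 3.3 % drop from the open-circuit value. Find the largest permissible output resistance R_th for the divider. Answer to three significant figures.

Loading drop = R_th/(R_th + R_L) ≤ 0.0330, so R_th ≤ R_L · ε/(1−ε) = 8.20 kΩ × 0.0330/0.9670 = 280 Ω.

R_th ≤ 280 Ω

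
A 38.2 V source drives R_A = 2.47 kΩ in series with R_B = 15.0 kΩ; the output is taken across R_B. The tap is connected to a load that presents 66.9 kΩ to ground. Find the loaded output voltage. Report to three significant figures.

V_out ≈ 31.8 V

The load sits in parallel with R_B: R_B‖R_L = (15.0 × 66.9) / (15.0 + 66.9) = 12.25 kΩ.
V_out = 38.2 × 12.25 / (2.47 + 12.25) = 38.2 × 12.25/14.72 = 31.8 V.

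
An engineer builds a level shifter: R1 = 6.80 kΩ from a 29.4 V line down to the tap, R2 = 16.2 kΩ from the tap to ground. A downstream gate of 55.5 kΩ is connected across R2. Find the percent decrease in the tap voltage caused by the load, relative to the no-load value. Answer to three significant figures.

7.94 %

The divider's output (Thévenin) resistance is R1‖R2 = 4.790 kΩ.
Fractional drop under load = R_th/(R_th + R_L) = 4.790 / (4.790 + 55.5) = 0.07944.
So the output falls by 7.94 %.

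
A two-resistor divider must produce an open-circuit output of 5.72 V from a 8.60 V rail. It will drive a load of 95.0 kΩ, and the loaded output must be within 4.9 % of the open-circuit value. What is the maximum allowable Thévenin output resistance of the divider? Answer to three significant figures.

R_th ≤ 4.89 kΩ

Loading drop = R_th/(R_th + R_L) ≤ 0.0490, so R_th ≤ R_L · ε/(1−ε) = 95.0 kΩ × 0.0490/0.9510 = 4.89 kΩ.
(Any R1, R2 with R2/(R1+R2) = 0.665 and R1‖R2 ≤ 4.89 kΩ will meet the spec.)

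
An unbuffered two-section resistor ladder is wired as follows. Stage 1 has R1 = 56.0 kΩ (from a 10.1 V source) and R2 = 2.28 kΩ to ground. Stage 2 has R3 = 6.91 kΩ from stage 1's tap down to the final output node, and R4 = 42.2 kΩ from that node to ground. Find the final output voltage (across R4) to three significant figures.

V_out ≈ 0.325 V

Stage 2 presents R3+R4 = 49.11 kΩ as a load on stage 1's tap.
Stage 1's lower leg becomes R2‖(R3+R4) = 2.179 kΩ, so V_mid = 10.1 × 2.179/58.18 = 0.3783 V.
Stage 2 is itself unloaded: V_out = V_mid × R4/(R3+R4) = 0.3783 × 42.2/49.11 = 0.325 V.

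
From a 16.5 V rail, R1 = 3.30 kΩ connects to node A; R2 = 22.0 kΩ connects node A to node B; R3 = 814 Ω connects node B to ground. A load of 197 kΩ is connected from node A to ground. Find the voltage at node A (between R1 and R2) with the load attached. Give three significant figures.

V ≈ 14.2 V

Below node A the series string R2+R3 = 22810 Ω sits in parallel with the 197000 Ω load: 20450 Ω.
V_A = 16.5 × 20450/(3300 + 20450) = 14.2 V.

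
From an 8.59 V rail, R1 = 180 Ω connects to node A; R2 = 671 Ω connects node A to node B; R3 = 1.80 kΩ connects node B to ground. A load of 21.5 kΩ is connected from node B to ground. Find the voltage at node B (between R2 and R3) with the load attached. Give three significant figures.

V ≈ 5.68 V

At node B, R3 is in parallel with the load: R3‖R_L = 1661 Ω.
Below node A the resistance is R2 + (R3‖R_L) = 2332 Ω, so V_A = 8.59 × 2332/2512 = 7.974 V.
Then V_B = V_A × (R3‖R_L)/(R2 + R3‖R_L) = 7.974 × 1661/2332 = 5.68 V.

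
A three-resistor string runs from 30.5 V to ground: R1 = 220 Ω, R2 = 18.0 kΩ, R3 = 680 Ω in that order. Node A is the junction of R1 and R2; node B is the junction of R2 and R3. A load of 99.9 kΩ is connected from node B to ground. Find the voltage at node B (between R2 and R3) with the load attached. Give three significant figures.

V ≈ 1.09 V

At node B, R3 is in parallel with the load: R3‖R_L = 675.4 Ω.
Below node A the resistance is R2 + (R3‖R_L) = 18680 Ω, so V_A = 30.5 × 18680/18900 = 30.14 V.
Then V_B = V_A × (R3‖R_L)/(R2 + R3‖R_L) = 30.14 × 675.4/18680 = 1.09 V.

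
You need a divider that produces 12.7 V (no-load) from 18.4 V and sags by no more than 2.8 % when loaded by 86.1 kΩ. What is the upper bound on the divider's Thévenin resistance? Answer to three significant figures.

Loading drop = R_th/(R_th + R_L) ≤ 0.0280, so R_th ≤ R_L · ε/(1−ε) = 86.1 kΩ × 0.0280/0.9720 = 2.48 kΩ.
(Any R1, R2 with R2/(R1+R2) = 0.690 and R1‖R2 ≤ 2.48 kΩ will meet the spec.)

R_th ≤ 2.48 kΩ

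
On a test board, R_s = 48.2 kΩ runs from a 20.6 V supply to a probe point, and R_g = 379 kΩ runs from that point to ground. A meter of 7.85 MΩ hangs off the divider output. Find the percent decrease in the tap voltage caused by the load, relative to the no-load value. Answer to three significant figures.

0.542 %

The divider's output (Thévenin) resistance is R_s‖R_g = 42.76 kΩ.
Fractional drop under load = R_th/(R_th + R_L) = 42.76 / (42.76 + 7850) = 0.005418.
So the output falls by 0.542 %.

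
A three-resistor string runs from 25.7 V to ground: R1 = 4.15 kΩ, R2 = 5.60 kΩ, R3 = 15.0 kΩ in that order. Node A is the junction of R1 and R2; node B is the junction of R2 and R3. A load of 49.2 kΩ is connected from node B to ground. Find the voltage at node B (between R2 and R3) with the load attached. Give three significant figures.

V ≈ 13.9 V

At node B, R3 is in parallel with the load: R3‖R_L = 11.50 kΩ.
Below node A the resistance is R2 + (R3‖R_L) = 17.10 kΩ, so V_A = 25.7 × 17.10/21.25 = 20.68 V.
Then V_B = V_A × (R3‖R_L)/(R2 + R3‖R_L) = 20.68 × 11.50/17.10 = 13.9 V.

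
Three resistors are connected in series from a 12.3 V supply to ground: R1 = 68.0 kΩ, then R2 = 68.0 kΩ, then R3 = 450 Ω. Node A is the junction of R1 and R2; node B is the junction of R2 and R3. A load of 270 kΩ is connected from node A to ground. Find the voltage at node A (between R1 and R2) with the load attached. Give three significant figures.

Below node A the series string R2+R3 = 68450 Ω sits in parallel with the 270000 Ω load: 54610 Ω.
V_A = 12.3 × 54610/(68000 + 54610) = 5.48 V.

V ≈ 5.48 V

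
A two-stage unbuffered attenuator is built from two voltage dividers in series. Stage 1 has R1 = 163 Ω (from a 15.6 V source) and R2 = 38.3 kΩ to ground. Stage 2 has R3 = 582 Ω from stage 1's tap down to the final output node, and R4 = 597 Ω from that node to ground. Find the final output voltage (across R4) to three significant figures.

Stage 2 presents R3+R4 = 1179 Ω as a load on stage 1's tap.
Stage 1's lower leg becomes R2‖(R3+R4) = 1144 Ω, so V_mid = 15.6 × 1144/1307 = 13.65 V.
Stage 2 is itself unloaded: V_out = V_mid × R4/(R3+R4) = 13.65 × 597/1179 = 6.91 V.

V_out ≈ 6.91 V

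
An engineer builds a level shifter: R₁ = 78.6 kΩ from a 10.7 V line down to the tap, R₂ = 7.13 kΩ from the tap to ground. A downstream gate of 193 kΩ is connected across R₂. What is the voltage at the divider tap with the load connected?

V_out ≈ 0.861 V

The load sits in parallel with R₂: R₂‖R_L = (7.13 × 193) / (7.13 + 193) = 6.876 kΩ.
V_out = 10.7 × 6.876 / (78.6 + 6.876) = 10.7 × 6.876/85.48 = 0.861 V.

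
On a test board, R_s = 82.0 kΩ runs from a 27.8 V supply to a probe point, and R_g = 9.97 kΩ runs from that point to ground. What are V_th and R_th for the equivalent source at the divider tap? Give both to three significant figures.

V_th = 3.01 V, R_th = 8.89 kΩ

V_th is the open-circuit tap voltage: 27.8 × 9.97/(82.0 + 9.97) = 3.01 V.
With the supply zeroed, R_s and R_g appear in parallel from the tap: R_th = R_s‖R_g = (82.0 × 9.97)/91.97 = 8.89 kΩ.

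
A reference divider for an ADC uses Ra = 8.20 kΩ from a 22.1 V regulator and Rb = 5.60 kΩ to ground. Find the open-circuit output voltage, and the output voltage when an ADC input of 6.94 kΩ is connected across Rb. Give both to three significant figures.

Unloaded: 8.97 V; loaded: 6.06 V

Open-circuit: V = 22.1 × 5.60/(8.20 + 5.60) = 8.97 V.
With the load, Rb becomes Rb‖R_L = 3.099 kΩ, so V = 22.1 × 3.099/11.30 = 6.06 V.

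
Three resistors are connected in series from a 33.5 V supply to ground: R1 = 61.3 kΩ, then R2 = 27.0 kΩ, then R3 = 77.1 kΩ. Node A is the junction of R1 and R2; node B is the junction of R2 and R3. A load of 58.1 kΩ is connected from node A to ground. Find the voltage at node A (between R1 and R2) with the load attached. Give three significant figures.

Below node A the series string R2+R3 = 104.1 kΩ sits in parallel with the 58.1 kΩ load: 37.29 kΩ.
V_A = 33.5 × 37.29/(61.3 + 37.29) = 12.7 V.

V ≈ 12.7 V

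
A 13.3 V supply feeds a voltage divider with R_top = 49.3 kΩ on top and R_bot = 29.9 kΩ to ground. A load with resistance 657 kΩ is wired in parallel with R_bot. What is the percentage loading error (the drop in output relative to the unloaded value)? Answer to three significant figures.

2.75 %

The divider's output (Thévenin) resistance is R_top‖R_bot = 18.61 kΩ.
Fractional drop under load = R_th/(R_th + R_L) = 18.61 / (18.61 + 657) = 0.02755.
So the output falls by 2.75 %.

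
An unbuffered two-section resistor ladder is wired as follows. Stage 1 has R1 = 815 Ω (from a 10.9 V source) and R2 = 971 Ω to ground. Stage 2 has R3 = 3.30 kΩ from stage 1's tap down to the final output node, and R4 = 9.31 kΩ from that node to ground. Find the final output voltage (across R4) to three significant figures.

Stage 2 presents R3+R4 = 12610 Ω as a load on stage 1's tap.
Stage 1's lower leg becomes R2‖(R3+R4) = 901.6 Ω, so V_mid = 10.9 × 901.6/1717 = 5.725 V.
Stage 2 is itself unloaded: V_out = V_mid × R4/(R3+R4) = 5.725 × 9310/12610 = 4.23 V.

V_out ≈ 4.23 V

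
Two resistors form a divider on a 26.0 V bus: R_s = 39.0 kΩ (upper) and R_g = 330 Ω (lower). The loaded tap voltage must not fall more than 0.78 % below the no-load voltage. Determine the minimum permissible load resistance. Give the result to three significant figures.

R_L(min) ≈ 41.6 kΩ

Output resistance R_th = R_s‖R_g = (39000 × 330)/39330 = 327.2 Ω.
The fractional drop is R_th/(R_th + R_L); requiring this ≤ 0.00780 gives R_L ≥ R_th(1/0.00780 − 1) = 327.2 × 127.2 = 41.6 kΩ.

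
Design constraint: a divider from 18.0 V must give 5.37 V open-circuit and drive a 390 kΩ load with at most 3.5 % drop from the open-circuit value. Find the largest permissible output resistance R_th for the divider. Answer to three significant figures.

Loading drop = R_th/(R_th + R_L) ≤ 0.0350, so R_th ≤ R_L · ε/(1−ε) = 390 kΩ × 0.0350/0.9650 = 14.1 kΩ.

R_th ≤ 14.1 kΩ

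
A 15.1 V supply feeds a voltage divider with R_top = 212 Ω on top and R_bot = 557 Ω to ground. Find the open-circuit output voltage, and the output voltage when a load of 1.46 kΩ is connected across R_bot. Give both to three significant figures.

Open-circuit: V = 15.1 × 557/(212 + 557) = 10.9 V.
With the load, R_bot becomes R_bot‖R_L = 403.2 Ω, so V = 15.1 × 403.2/615.2 = 9.90 V.

Unloaded: 10.9 V; loaded: 9.90 V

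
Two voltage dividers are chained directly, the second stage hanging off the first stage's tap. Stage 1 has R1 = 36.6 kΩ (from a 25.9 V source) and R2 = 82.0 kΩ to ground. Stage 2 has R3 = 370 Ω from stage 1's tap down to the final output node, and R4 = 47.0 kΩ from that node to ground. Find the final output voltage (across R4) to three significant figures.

Stage 2 presents R3+R4 = 47370 Ω as a load on stage 1's tap.
Stage 1's lower leg becomes R2‖(R3+R4) = 30030 Ω, so V_mid = 25.9 × 30030/66630 = 11.67 V.
Stage 2 is itself unloaded: V_out = V_mid × R4/(R3+R4) = 11.67 × 47000/47370 = 11.6 V.

V_out ≈ 11.6 V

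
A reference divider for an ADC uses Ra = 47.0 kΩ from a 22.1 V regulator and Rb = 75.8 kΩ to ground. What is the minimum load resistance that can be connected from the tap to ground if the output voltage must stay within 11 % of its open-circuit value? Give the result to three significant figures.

R_L(min) ≈ 235 kΩ

Output resistance R_th = Ra‖Rb = (47.0 × 75.8)/122.8 = 29.01 kΩ.
The fractional drop is R_th/(R_th + R_L); requiring this ≤ 0.110 gives R_L ≥ R_th(1/0.110 − 1) = 29.01 × 8.091 = 235 kΩ.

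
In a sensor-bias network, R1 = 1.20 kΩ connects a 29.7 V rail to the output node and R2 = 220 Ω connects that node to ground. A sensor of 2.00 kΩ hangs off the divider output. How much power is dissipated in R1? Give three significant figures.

Total resistance from the source is R1 + (R2‖R_L) = 1398 Ω, so I = 29.7/1398 Ω = 21.24 mA.
P = I²·R1 = (21.24 mA)² × 1.20 kΩ = 541 mW.

P ≈ 541 mW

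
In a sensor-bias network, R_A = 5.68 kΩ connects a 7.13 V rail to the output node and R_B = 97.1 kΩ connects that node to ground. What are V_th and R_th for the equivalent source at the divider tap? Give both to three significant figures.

V_th = 6.74 V, R_th = 5.37 kΩ

V_th is the open-circuit tap voltage: 7.13 × 97.1/(5.68 + 97.1) = 6.74 V.
With the supply zeroed, R_A and R_B appear in parallel from the tap: R_th = R_A‖R_B = (5.68 × 97.1)/102.8 = 5.37 kΩ.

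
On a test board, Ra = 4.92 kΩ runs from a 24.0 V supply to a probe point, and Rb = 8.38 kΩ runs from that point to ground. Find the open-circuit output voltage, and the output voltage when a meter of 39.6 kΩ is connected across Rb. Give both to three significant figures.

Unloaded: 15.1 V; loaded: 14.0 V

Open-circuit: V = 24.0 × 8.38/(4.92 + 8.38) = 15.1 V.
With the load, Rb becomes Rb‖R_L = 6.916 kΩ, so V = 24.0 × 6.916/11.84 = 14.0 V.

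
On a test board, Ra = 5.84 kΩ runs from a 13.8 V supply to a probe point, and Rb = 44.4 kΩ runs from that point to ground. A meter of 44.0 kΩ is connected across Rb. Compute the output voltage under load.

V_out ≈ 10.9 V

The load sits in parallel with Rb: Rb‖R_L = (44.4 × 44.0) / (44.4 + 44.0) = 22.10 kΩ.
V_out = 13.8 × 22.10 / (5.84 + 22.10) = 13.8 × 22.10/27.94 = 10.9 V.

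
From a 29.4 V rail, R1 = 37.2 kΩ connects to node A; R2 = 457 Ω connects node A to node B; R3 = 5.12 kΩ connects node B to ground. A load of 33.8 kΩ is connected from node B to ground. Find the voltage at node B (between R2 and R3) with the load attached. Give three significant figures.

V ≈ 3.10 V

At node B, R3 is in parallel with the load: R3‖R_L = 4446 Ω.
Below node A the resistance is R2 + (R3‖R_L) = 4903 Ω, so V_A = 29.4 × 4903/42100 = 3.424 V.
Then V_B = V_A × (R3‖R_L)/(R2 + R3‖R_L) = 3.424 × 4446/4903 = 3.10 V.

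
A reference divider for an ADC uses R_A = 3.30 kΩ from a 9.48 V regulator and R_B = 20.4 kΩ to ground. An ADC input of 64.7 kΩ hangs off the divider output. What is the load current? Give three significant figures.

R_B‖R_L = 15.51 kΩ; V_out = 9.48 × 15.51/18.81 = 7.817 V.
I_L = V_out / R_L = 7.817 / 64.7 kΩ = 0.121 mA.

I_L ≈ 0.121 mA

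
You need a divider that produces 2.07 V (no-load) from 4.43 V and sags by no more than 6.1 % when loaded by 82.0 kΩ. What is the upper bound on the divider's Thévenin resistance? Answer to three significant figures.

Loading drop = R_th/(R_th + R_L) ≤ 0.0610, so R_th ≤ R_L · ε/(1−ε) = 82.0 kΩ × 0.0610/0.9390 = 5.33 kΩ.
(Any R1, R2 with R2/(R1+R2) = 0.467 and R1‖R2 ≤ 5.33 kΩ will meet the spec.)

R_th ≤ 5.33 kΩ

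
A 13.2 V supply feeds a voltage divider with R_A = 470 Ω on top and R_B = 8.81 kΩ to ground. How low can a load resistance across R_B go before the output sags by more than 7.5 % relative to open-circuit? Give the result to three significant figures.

Output resistance R_th = R_A‖R_B = (470 × 8810)/9280 = 446.2 Ω.
The fractional drop is R_th/(R_th + R_L); requiring this ≤ 0.0750 gives R_L ≥ R_th(1/0.0750 − 1) = 446.2 × 12.33 = 5.50 kΩ.

R_L(min) ≈ 5.50 kΩ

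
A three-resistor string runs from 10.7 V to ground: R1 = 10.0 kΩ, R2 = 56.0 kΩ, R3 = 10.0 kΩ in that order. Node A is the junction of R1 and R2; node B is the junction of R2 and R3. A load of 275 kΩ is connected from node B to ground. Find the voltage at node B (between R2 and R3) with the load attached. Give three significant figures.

V ≈ 1.36 V

At node B, R3 is in parallel with the load: R3‖R_L = 9.649 kΩ.
Below node A the resistance is R2 + (R3‖R_L) = 65.65 kΩ, so V_A = 10.7 × 65.65/75.65 = 9.286 V.
Then V_B = V_A × (R3‖R_L)/(R2 + R3‖R_L) = 9.286 × 9.649/65.65 = 1.36 V.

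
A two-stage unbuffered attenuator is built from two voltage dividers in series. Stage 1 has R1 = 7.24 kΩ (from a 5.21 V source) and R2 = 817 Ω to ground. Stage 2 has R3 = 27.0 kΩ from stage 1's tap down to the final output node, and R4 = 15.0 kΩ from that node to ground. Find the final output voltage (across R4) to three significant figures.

Stage 2 presents R3+R4 = 42000 Ω as a load on stage 1's tap.
Stage 1's lower leg becomes R2‖(R3+R4) = 801.4 Ω, so V_mid = 5.21 × 801.4/8041 = 0.5192 V.
Stage 2 is itself unloaded: V_out = V_mid × R4/(R3+R4) = 0.5192 × 15000/42000 = 0.185 V.

V_out ≈ 0.185 V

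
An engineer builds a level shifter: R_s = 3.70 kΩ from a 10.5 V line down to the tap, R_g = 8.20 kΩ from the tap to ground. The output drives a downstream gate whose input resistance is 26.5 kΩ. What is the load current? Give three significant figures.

I_L ≈ 0.249 mA

R_g‖R_L = 6.262 kΩ; V_out = 10.5 × 6.262/9.962 = 6.600 V.
I_L = V_out / R_L = 6.600 / 26.5 kΩ = 0.249 mA.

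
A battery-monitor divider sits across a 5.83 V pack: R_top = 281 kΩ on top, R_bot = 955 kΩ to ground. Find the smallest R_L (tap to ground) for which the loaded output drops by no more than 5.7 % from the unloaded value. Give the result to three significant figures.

R_L(min) ≈ 3.59 MΩ

Output resistance R_th = R_top‖R_bot = (281 × 955)/1236 = 217.1 kΩ.
The fractional drop is R_th/(R_th + R_L); requiring this ≤ 0.0570 gives R_L ≥ R_th(1/0.0570 − 1) = 217.1 × 16.54 = 3.59 MΩ.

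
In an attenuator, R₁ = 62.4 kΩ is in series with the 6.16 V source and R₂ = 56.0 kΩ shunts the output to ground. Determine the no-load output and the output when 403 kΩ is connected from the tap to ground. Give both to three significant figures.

Unloaded: 2.91 V; loaded: 2.71 V

Open-circuit: V = 6.16 × 56.0/(62.4 + 56.0) = 2.91 V.
With the load, R₂ becomes R₂‖R_L = 49.17 kΩ, so V = 6.16 × 49.17/111.6 = 2.71 V.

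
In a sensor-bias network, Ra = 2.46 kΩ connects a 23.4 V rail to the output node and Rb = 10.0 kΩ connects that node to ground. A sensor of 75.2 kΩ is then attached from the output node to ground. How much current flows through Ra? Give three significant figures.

Rb‖R_L = 8.826 kΩ, so the source sees Ra + Rb‖R_L = 11.29 kΩ.
I = 23.4 V / 11.29 kΩ = 2.07 mA.

I ≈ 2.07 mA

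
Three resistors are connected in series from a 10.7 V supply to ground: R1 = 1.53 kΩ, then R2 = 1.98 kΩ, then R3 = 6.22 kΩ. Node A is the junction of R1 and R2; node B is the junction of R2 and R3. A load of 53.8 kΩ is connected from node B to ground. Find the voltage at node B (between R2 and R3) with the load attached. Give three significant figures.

V ≈ 6.57 V

At node B, R3 is in parallel with the load: R3‖R_L = 5.575 kΩ.
Below node A the resistance is R2 + (R3‖R_L) = 7.555 kΩ, so V_A = 10.7 × 7.555/9.085 = 8.898 V.
Then V_B = V_A × (R3‖R_L)/(R2 + R3‖R_L) = 8.898 × 5.575/7.555 = 6.57 V.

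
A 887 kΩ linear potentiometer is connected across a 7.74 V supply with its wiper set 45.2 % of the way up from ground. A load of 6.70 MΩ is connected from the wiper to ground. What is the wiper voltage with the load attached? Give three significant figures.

The wiper splits the pot into (1−α)R = 486.1 kΩ above and αR = 400.9 kΩ below.
Lower section ‖ load = 378.3 kΩ.
V_wiper = 7.74 × 378.3/(486.1 + 378.3) = 3.39 V.

V ≈ 3.39 V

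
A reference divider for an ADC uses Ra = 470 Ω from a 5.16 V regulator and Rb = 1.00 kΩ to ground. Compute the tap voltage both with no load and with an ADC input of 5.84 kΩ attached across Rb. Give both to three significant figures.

Open-circuit: V = 5.16 × 1000/(470 + 1000) = 3.51 V.
With the load, Rb becomes Rb‖R_L = 853.8 Ω, so V = 5.16 × 853.8/1324 = 3.33 V.

Unloaded: 3.51 V; loaded: 3.33 V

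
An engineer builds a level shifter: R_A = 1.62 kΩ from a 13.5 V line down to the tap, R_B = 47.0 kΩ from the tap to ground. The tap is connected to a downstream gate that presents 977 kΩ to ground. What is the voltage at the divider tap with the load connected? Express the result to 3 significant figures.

The load sits in parallel with R_B: R_B‖R_L = (47.0 × 977) / (47.0 + 977) = 44.84 kΩ.
V_out = 13.5 × 44.84 / (1.62 + 44.84) = 13.5 × 44.84/46.46 = 13.0 V.
(Unloaded it would have been 13.1 V.)

V_out ≈ 13.0 V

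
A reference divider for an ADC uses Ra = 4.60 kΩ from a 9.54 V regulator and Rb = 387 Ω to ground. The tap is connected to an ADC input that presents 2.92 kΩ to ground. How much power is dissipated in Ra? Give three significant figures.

Total resistance from the source is Ra + (Rb‖R_L) = 4942 Ω, so I = 9.54/4942 Ω = 1.931 mA.
P = I²·Ra = (1.931 mA)² × 4.60 kΩ = 17.1 mW.

P ≈ 17.1 mW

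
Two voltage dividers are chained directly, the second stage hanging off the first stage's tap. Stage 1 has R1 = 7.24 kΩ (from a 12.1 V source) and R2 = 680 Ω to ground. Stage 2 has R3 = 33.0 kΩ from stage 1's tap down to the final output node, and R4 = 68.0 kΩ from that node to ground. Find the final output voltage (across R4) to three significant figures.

Stage 2 presents R3+R4 = 101000 Ω as a load on stage 1's tap.
Stage 1's lower leg becomes R2‖(R3+R4) = 675.5 Ω, so V_mid = 12.1 × 675.5/7915 = 1.033 V.
Stage 2 is itself unloaded: V_out = V_mid × R4/(R3+R4) = 1.033 × 68000/101000 = 0.695 V.

V_out ≈ 0.695 V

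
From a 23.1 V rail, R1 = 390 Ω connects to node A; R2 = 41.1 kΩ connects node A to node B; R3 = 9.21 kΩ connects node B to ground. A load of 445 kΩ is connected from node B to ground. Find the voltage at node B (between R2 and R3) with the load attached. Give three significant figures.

At node B, R3 is in parallel with the load: R3‖R_L = 9023 Ω.
Below node A the resistance is R2 + (R3‖R_L) = 50120 Ω, so V_A = 23.1 × 50120/50510 = 22.92 V.
Then V_B = V_A × (R3‖R_L)/(R2 + R3‖R_L) = 22.92 × 9023/50120 = 4.13 V.

V ≈ 4.13 V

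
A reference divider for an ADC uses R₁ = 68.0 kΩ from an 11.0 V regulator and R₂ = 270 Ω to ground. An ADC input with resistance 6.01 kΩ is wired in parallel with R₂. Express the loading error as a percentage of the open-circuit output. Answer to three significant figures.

4.28 %

The divider's output (Thévenin) resistance is R₁‖R₂ = 268.9 Ω.
Fractional drop under load = R_th/(R_th + R_L) = 268.9 / (268.9 + 6010) = 0.04283.
So the output falls by 4.28 %.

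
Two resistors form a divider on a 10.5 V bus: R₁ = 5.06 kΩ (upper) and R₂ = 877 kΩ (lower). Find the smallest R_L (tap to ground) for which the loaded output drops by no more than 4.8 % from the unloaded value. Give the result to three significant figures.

R_L(min) ≈ 99.8 kΩ

Output resistance R_th = R₁‖R₂ = (5.06 × 877)/882.1 = 5.031 kΩ.
The fractional drop is R_th/(R_th + R_L); requiring this ≤ 0.0480 gives R_L ≥ R_th(1/0.0480 − 1) = 5.031 × 19.83 = 99.8 kΩ.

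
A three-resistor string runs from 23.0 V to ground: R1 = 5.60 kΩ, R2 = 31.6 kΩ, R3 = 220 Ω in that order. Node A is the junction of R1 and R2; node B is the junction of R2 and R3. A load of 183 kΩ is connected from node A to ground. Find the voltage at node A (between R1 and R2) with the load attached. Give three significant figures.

V ≈ 19.1 V

Below node A the series string R2+R3 = 31820 Ω sits in parallel with the 183000 Ω load: 27110 Ω.
V_A = 23.0 × 27110/(5600 + 27110) = 19.1 V.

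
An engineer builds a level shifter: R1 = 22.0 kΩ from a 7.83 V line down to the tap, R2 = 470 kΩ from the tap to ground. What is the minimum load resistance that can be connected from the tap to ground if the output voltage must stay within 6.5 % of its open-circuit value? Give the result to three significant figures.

R_L(min) ≈ 302 kΩ

Output resistance R_th = R1‖R2 = (22.0 × 470)/492.0 = 21.02 kΩ.
The fractional drop is R_th/(R_th + R_L); requiring this ≤ 0.0650 gives R_L ≥ R_th(1/0.0650 − 1) = 21.02 × 14.38 = 302 kΩ.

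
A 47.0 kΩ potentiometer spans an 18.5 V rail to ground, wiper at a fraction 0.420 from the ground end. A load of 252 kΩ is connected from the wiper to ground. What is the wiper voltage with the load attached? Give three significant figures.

V ≈ 7.43 V

The wiper splits the pot into (1−α)R = 27.26 kΩ above and αR = 19.74 kΩ below.
Lower section ‖ load = 18.31 kΩ.
V_wiper = 18.5 × 18.31/(27.26 + 18.31) = 7.43 V.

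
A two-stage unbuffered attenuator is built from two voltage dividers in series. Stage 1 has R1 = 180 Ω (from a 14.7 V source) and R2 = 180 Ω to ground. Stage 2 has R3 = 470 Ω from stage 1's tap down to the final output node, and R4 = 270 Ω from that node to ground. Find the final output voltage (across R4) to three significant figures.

Stage 2 presents R3+R4 = 740.0 Ω as a load on stage 1's tap.
Stage 1's lower leg becomes R2‖(R3+R4) = 144.8 Ω, so V_mid = 14.7 × 144.8/324.8 = 6.553 V.
Stage 2 is itself unloaded: V_out = V_mid × R4/(R3+R4) = 6.553 × 270/740.0 = 2.39 V.

V_out ≈ 2.39 V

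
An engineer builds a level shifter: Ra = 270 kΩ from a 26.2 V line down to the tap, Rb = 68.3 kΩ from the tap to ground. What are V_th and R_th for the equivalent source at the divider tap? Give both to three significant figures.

V_th = 5.29 V, R_th = 54.5 kΩ

V_th is the open-circuit tap voltage: 26.2 × 68.3/(270 + 68.3) = 5.29 V.
With the supply zeroed, Ra and Rb appear in parallel from the tap: R_th = Ra‖Rb = (270 × 68.3)/338.3 = 54.5 kΩ.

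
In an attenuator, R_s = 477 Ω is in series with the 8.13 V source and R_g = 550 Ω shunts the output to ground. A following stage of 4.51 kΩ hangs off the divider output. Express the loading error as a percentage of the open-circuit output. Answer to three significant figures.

5.36 %

The divider's output (Thévenin) resistance is R_s‖R_g = 255.5 Ω.
Fractional drop under load = R_th/(R_th + R_L) = 255.5 / (255.5 + 4510) = 0.05361.
So the output falls by 5.36 %.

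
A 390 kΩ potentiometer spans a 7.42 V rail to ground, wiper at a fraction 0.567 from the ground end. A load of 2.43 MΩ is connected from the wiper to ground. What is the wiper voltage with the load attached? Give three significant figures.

The wiper splits the pot into (1−α)R = 168.9 kΩ above and αR = 221.1 kΩ below.
Lower section ‖ load = 202.7 kΩ.
V_wiper = 7.42 × 202.7/(168.9 + 202.7) = 4.05 V.

V ≈ 4.05 V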